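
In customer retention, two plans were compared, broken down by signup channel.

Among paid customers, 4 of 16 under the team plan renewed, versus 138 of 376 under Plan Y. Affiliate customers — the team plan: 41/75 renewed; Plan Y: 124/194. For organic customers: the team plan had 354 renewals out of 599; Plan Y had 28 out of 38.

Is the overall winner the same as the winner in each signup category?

No

Paid: the team plan 4/16 = 25.0%, Plan Y 138/376 = 36.7% → Plan Y
Affiliate: the team plan 41/75 = 54.7%, Plan Y 124/194 = 63.9% → Plan Y
Organic: the team plan 354/599 = 59.1%, Plan Y 28/38 = 73.7% → Plan Y
Overall: the team plan 399/690 = 57.8%, Plan Y 290/608 = 47.7% → the team plan
Plan Y wins each signup group but the team plan wins overall — the comparison reverses. Plan Y's customers skew toward paid, which has a lower base rate.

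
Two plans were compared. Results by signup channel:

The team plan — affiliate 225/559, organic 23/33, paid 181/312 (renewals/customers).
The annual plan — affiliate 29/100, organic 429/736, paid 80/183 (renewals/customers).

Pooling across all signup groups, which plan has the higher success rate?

the annual plan

Affiliate: the team plan 225/559 = 40.3%, the annual plan 29/100 = 29.0% → the team plan
Organic: the team plan 23/33 = 69.7%, the annual plan 429/736 = 58.3% → the team plan
Paid: the team plan 181/312 = 58.0%, the annual plan 80/183 = 43.7% → the team plan
Overall: the team plan 429/904 = 47.5%, the annual plan 538/1019 = 52.8% → the annual plan
(The team plan wins every signup group but the annual plan wins overall — the team plan's customers skew toward the low-rate affiliate group.)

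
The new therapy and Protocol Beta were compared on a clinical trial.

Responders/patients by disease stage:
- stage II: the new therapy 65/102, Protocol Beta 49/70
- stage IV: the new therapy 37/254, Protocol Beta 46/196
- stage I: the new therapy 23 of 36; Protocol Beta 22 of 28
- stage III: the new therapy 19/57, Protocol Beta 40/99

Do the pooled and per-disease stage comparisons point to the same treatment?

Stage II: the new therapy 65/102 = 63.7%, Protocol Beta 49/70 = 70.0% → Protocol Beta
Stage IV: the new therapy 37/254 = 14.6%, Protocol Beta 46/196 = 23.5% → Protocol Beta
Stage I: the new therapy 23/36 = 63.9%, Protocol Beta 22/28 = 78.6% → Protocol Beta
Stage III: the new therapy 19/57 = 33.3%, Protocol Beta 40/99 = 40.4% → Protocol Beta
Overall: the new therapy 144/449 = 32.1%, Protocol Beta 157/393 = 39.9% → Protocol Beta
Protocol Beta wins overall and in every disease group — no reversal.

Yes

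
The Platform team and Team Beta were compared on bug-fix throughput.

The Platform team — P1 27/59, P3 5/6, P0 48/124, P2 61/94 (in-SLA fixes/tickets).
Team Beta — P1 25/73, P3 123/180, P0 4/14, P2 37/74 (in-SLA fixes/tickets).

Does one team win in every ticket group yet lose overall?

Yes

P1: the Platform team 27/59 = 45.8%, Team Beta 25/73 = 34.2% → the Platform team
P3: the Platform team 5/6 = 83.3%, Team Beta 123/180 = 68.3% → the Platform team
P0: the Platform team 48/124 = 38.7%, Team Beta 4/14 = 28.6% → the Platform team
P2: the Platform team 61/94 = 64.9%, Team Beta 37/74 = 50.0% → the Platform team
Overall: the Platform team 141/283 = 49.8%, Team Beta 189/341 = 55.4% → Team Beta
The Platform team wins each ticket group but Team Beta wins overall — the comparison reverses. The Platform team's tickets skew toward P0, which has a lower base rate.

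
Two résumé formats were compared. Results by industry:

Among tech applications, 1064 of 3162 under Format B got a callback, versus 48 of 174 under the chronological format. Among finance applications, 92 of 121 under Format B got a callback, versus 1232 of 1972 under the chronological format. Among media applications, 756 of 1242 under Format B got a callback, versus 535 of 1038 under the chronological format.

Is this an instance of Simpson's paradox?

Yes

Tech: Format B 1064/3162 = 33.6%, the chronological format 48/174 = 27.6% → Format B
Finance: Format B 92/121 = 76.0%, the chronological format 1232/1972 = 62.5% → Format B
Media: Format B 756/1242 = 60.9%, the chronological format 535/1038 = 51.5% → Format B
Overall: Format B 1912/4525 = 42.3%, the chronological format 1815/3184 = 57.0% → the chronological format
Format B wins each industry group but the chronological format wins overall — the comparison reverses. Format B's applications skew toward tech, which has a lower base rate.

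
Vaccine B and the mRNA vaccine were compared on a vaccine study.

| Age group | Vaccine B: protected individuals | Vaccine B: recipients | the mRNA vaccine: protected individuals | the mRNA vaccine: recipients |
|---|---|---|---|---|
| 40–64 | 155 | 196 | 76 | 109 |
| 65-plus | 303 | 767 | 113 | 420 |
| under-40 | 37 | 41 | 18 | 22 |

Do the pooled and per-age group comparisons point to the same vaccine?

40–64: Vaccine B 155/196 = 79.1%, the mRNA vaccine 76/109 = 69.7% → Vaccine B
65-plus: Vaccine B 303/767 = 39.5%, the mRNA vaccine 113/420 = 26.9% → Vaccine B
Under-40: Vaccine B 37/41 = 90.2%, the mRNA vaccine 18/22 = 81.8% → Vaccine B
Overall: Vaccine B 495/1004 = 49.3%, the mRNA vaccine 207/551 = 37.6% → Vaccine B
Vaccine B wins overall and in every age group — no reversal.

Yes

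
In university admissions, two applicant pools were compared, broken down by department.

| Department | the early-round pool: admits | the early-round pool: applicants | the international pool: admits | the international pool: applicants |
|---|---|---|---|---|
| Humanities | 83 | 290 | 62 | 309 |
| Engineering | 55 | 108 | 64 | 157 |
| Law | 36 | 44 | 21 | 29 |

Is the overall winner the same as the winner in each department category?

Yes

Humanities: the early-round pool 83/290 = 28.6%, the international pool 62/309 = 20.1% → the early-round pool
Engineering: the early-round pool 55/108 = 50.9%, the international pool 64/157 = 40.8% → the early-round pool
Law: the early-round pool 36/44 = 81.8%, the international pool 21/29 = 72.4% → the early-round pool
Overall: the early-round pool 174/442 = 39.4%, the international pool 147/495 = 29.7% → the early-round pool
The early-round pool wins overall and in every department group — no reversal.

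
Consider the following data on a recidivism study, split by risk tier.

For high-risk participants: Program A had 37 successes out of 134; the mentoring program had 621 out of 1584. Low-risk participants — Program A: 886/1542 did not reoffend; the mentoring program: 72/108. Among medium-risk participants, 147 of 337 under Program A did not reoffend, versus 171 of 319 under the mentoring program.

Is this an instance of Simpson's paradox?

Yes

High-risk: Program A 37/134 = 27.6%, the mentoring program 621/1584 = 39.2% → the mentoring program
Low-risk: Program A 886/1542 = 57.5%, the mentoring program 72/108 = 66.7% → the mentoring program
Medium-risk: Program A 147/337 = 43.6%, the mentoring program 171/319 = 53.6% → the mentoring program
Overall: Program A 1070/2013 = 53.2%, the mentoring program 864/2011 = 43.0% → Program A
The mentoring program wins each risk group but Program A wins overall — the comparison reverses. The mentoring program's participants skew toward high-risk, which has a lower base rate.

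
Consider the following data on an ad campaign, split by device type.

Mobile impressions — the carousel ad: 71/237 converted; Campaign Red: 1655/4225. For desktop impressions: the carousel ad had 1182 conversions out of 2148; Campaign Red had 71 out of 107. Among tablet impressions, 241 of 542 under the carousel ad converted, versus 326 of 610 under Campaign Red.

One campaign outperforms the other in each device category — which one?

Mobile: the carousel ad 71/237 = 30.0%, Campaign Red 1655/4225 = 39.2% → Campaign Red
Desktop: the carousel ad 1182/2148 = 55.0%, Campaign Red 71/107 = 66.4% → Campaign Red
Tablet: the carousel ad 241/542 = 44.5%, Campaign Red 326/610 = 53.4% → Campaign Red
Campaign Red has the higher rate in all 3 groups.

Campaign Red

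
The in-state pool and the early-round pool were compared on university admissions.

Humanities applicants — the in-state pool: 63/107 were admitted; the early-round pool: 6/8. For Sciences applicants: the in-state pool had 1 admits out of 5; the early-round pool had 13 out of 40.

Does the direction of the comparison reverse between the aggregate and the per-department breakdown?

Humanities: the in-state pool 63/107 = 58.9%, the early-round pool 6/8 = 75.0% → the early-round pool
Sciences: the in-state pool 1/5 = 20.0%, the early-round pool 13/40 = 32.5% → the early-round pool
Overall: the in-state pool 64/112 = 57.1%, the early-round pool 19/48 = 39.6% → the in-state pool
The early-round pool wins each department group but the in-state pool wins overall — the comparison reverses. The early-round pool's applicants skew toward Sciences, which has a lower base rate.

Yes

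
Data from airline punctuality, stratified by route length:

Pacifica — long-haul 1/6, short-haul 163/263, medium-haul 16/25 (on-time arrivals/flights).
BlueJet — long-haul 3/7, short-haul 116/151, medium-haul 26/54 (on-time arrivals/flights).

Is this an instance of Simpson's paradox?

No

Long-haul: Pacifica 1/6 = 16.7%, BlueJet 3/7 = 42.9% → BlueJet
Short-haul: Pacifica 163/263 = 62.0%, BlueJet 116/151 = 76.8% → BlueJet
Medium-haul: Pacifica 16/25 = 64.0%, BlueJet 26/54 = 48.1% → Pacifica
Overall: Pacifica 180/294 = 61.2%, BlueJet 145/212 = 68.4% → BlueJet
Neither sweeps: Pacifica wins 1 of 3 groups, BlueJet wins 2. BlueJet wins overall but not every group — no Simpson reversal.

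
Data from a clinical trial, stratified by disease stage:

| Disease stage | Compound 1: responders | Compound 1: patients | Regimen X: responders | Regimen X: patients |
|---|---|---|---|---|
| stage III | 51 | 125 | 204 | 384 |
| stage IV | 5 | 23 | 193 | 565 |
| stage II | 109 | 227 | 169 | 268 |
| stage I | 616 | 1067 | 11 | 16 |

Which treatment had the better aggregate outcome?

Stage III: Compound 1 51/125 = 40.8%, Regimen X 204/384 = 53.1% → Regimen X
Stage IV: Compound 1 5/23 = 21.7%, Regimen X 193/565 = 34.2% → Regimen X
Stage II: Compound 1 109/227 = 48.0%, Regimen X 169/268 = 63.1% → Regimen X
Stage I: Compound 1 616/1067 = 57.7%, Regimen X 11/16 = 68.8% → Regimen X
Overall: Compound 1 781/1442 = 54.2%, Regimen X 577/1233 = 46.8% → Compound 1
(Regimen X wins every disease group but Compound 1 wins overall — Regimen X's patients skew toward the low-rate stage IV group.)

Compound 1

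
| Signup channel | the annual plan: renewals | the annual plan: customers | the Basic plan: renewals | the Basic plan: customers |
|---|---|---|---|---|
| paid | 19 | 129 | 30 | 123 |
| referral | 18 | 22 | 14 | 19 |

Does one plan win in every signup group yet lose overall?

Paid: the annual plan 19/129 = 14.7%, the Basic plan 30/123 = 24.4% → the Basic plan
Referral: the annual plan 18/22 = 81.8%, the Basic plan 14/19 = 73.7% → the annual plan
Overall: the annual plan 37/151 = 24.5%, the Basic plan 44/142 = 31.0% → the Basic plan
Neither sweeps: the annual plan wins 1 of 2 groups, the Basic plan wins 1. The Basic plan wins overall but not every group — no Simpson reversal.

No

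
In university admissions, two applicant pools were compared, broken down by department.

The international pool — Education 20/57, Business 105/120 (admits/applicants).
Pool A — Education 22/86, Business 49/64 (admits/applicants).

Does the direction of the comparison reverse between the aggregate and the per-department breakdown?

No

Education: the international pool 20/57 = 35.1%, Pool A 22/86 = 25.6% → the international pool
Business: the international pool 105/120 = 87.5%, Pool A 49/64 = 76.6% → the international pool
Overall: the international pool 125/177 = 70.6%, Pool A 71/150 = 47.3% → the international pool
The international pool wins overall and in every department group — no reversal.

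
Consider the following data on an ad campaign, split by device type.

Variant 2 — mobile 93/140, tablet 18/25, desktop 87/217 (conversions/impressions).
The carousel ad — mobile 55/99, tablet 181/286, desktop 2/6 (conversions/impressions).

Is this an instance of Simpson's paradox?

Mobile: Variant 2 93/140 = 66.4%, the carousel ad 55/99 = 55.6% → Variant 2
Tablet: Variant 2 18/25 = 72.0%, the carousel ad 181/286 = 63.3% → Variant 2
Desktop: Variant 2 87/217 = 40.1%, the carousel ad 2/6 = 33.3% → Variant 2
Overall: Variant 2 198/382 = 51.8%, the carousel ad 238/391 = 60.9% → the carousel ad
Variant 2 wins each device group but the carousel ad wins overall — the comparison reverses. Variant 2's impressions skew toward desktop, which has a lower base rate.

Yes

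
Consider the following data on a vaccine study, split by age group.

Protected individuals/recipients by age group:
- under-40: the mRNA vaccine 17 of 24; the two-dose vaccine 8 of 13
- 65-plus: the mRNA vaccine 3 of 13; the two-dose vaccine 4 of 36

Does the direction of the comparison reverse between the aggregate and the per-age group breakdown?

No

Under-40: the mRNA vaccine 17/24 = 70.8%, the two-dose vaccine 8/13 = 61.5% → the mRNA vaccine
65-plus: the mRNA vaccine 3/13 = 23.1%, the two-dose vaccine 4/36 = 11.1% → the mRNA vaccine
Overall: the mRNA vaccine 20/37 = 54.1%, the two-dose vaccine 12/49 = 24.5% → the mRNA vaccine
The mRNA vaccine wins overall and in every age group — no reversal.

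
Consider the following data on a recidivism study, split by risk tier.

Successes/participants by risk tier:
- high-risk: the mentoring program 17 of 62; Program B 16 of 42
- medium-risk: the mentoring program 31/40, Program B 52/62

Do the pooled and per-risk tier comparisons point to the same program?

High-risk: the mentoring program 17/62 = 27.4%, Program B 16/42 = 38.1% → Program B
Medium-risk: the mentoring program 31/40 = 77.5%, Program B 52/62 = 83.9% → Program B
Overall: the mentoring program 48/102 = 47.1%, Program B 68/104 = 65.4% → Program B
Program B wins overall and in every risk group — no reversal.

Yes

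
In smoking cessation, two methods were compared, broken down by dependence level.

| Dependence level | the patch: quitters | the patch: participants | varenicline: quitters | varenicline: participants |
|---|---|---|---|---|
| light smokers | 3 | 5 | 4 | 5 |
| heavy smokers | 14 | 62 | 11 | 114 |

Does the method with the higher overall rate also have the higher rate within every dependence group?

No

Light smokers: the patch 3/5 = 60.0%, varenicline 4/5 = 80.0% → varenicline
Heavy smokers: the patch 14/62 = 22.6%, varenicline 11/114 = 9.6% → the patch
Overall: the patch 17/67 = 25.4%, varenicline 15/119 = 12.6% → the patch
Neither sweeps: the patch wins 1 of 2 groups, varenicline wins 1. The patch wins overall but not every group — no Simpson reversal.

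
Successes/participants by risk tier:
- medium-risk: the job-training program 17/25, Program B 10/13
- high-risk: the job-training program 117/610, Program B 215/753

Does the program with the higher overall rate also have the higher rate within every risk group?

Medium-risk: the job-training program 17/25 = 68.0%, Program B 10/13 = 76.9% → Program B
High-risk: the job-training program 117/610 = 19.2%, Program B 215/753 = 28.6% → Program B
Overall: the job-training program 134/635 = 21.1%, Program B 225/766 = 29.4% → Program B
Program B wins overall and in every risk group — no reversal.

Yes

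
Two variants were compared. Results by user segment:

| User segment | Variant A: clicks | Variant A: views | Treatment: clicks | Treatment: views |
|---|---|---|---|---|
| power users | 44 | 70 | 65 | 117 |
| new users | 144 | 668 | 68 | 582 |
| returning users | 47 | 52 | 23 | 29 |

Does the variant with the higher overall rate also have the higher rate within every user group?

Yes

Power users: Variant A 44/70 = 62.9%, Treatment 65/117 = 55.6% → Variant A
New users: Variant A 144/668 = 21.6%, Treatment 68/582 = 11.7% → Variant A
Returning users: Variant A 47/52 = 90.4%, Treatment 23/29 = 79.3% → Variant A
Overall: Variant A 235/790 = 29.7%, Treatment 156/728 = 21.4% → Variant A
Variant A wins overall and in every user group — no reversal.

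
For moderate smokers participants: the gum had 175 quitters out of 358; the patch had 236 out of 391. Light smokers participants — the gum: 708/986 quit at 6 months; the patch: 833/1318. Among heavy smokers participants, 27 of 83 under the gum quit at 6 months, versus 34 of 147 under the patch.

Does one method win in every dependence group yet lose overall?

Moderate smokers: the gum 175/358 = 48.9%, the patch 236/391 = 60.4% → the patch
Light smokers: the gum 708/986 = 71.8%, the patch 833/1318 = 63.2% → the gum
Heavy smokers: the gum 27/83 = 32.5%, the patch 34/147 = 23.1% → the gum
Overall: the gum 910/1427 = 63.8%, the patch 1103/1856 = 59.4% → the gum
Neither sweeps: the gum wins 2 of 3 groups, the patch wins 1. The gum wins overall but not every group — no Simpson reversal.

No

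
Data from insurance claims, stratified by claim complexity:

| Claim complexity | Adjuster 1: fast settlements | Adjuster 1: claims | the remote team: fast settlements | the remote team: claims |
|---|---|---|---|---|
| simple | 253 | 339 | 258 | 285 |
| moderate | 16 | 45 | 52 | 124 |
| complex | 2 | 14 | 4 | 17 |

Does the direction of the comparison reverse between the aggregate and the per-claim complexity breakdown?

Simple: Adjuster 1 253/339 = 74.6%, the remote team 258/285 = 90.5% → the remote team
Moderate: Adjuster 1 16/45 = 35.6%, the remote team 52/124 = 41.9% → the remote team
Complex: Adjuster 1 2/14 = 14.3%, the remote team 4/17 = 23.5% → the remote team
Overall: Adjuster 1 271/398 = 68.1%, the remote team 314/426 = 73.7% → the remote team
The remote team wins overall and in every claim group — no reversal.

No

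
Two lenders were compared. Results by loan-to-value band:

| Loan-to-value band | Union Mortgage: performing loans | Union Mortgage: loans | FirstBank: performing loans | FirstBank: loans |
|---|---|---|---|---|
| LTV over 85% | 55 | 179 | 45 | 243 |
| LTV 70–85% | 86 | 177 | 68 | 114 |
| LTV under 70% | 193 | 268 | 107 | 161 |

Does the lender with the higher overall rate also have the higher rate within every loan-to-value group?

No

LTV over 85%: Union Mortgage 55/179 = 30.7%, FirstBank 45/243 = 18.5% → Union Mortgage
LTV 70–85%: Union Mortgage 86/177 = 48.6%, FirstBank 68/114 = 59.6% → FirstBank
LTV under 70%: Union Mortgage 193/268 = 72.0%, FirstBank 107/161 = 66.5% → Union Mortgage
Overall: Union Mortgage 334/624 = 53.5%, FirstBank 220/518 = 42.5% → Union Mortgage
Neither sweeps: Union Mortgage wins 2 of 3 groups, FirstBank wins 1. Union Mortgage wins overall but not every group — no Simpson reversal.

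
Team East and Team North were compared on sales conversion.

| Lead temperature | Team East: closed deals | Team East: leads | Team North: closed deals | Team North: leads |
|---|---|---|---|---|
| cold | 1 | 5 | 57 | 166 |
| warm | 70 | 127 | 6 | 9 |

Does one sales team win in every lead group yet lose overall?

Cold: Team East 1/5 = 20.0%, Team North 57/166 = 34.3% → Team North
Warm: Team East 70/127 = 55.1%, Team North 6/9 = 66.7% → Team North
Overall: Team East 71/132 = 53.8%, Team North 63/175 = 36.0% → Team East
Team North wins each lead group but Team East wins overall — the comparison reverses. Team North's leads skew toward cold, which has a lower base rate.

Yes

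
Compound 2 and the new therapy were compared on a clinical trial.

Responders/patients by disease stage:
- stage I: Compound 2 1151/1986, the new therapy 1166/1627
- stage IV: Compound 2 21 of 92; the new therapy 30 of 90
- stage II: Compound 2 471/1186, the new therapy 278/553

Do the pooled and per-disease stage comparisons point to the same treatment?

Yes

Stage I: Compound 2 1151/1986 = 58.0%, the new therapy 1166/1627 = 71.7% → the new therapy
Stage IV: Compound 2 21/92 = 22.8%, the new therapy 30/90 = 33.3% → the new therapy
Stage II: Compound 2 471/1186 = 39.7%, the new therapy 278/553 = 50.3% → the new therapy
Overall: Compound 2 1643/3264 = 50.3%, the new therapy 1474/2270 = 64.9% → the new therapy
The new therapy wins overall and in every disease group — no reversal.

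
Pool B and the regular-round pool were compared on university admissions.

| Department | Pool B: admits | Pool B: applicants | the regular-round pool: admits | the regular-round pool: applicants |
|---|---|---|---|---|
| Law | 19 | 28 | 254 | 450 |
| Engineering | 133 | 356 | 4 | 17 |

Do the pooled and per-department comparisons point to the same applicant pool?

Law: Pool B 19/28 = 67.9%, the regular-round pool 254/450 = 56.4% → Pool B
Engineering: Pool B 133/356 = 37.4%, the regular-round pool 4/17 = 23.5% → Pool B
Overall: Pool B 152/384 = 39.6%, the regular-round pool 258/467 = 55.2% → the regular-round pool
Pool B wins each department group but the regular-round pool wins overall — the comparison reverses. Pool B's applicants skew toward Engineering, which has a lower base rate.

No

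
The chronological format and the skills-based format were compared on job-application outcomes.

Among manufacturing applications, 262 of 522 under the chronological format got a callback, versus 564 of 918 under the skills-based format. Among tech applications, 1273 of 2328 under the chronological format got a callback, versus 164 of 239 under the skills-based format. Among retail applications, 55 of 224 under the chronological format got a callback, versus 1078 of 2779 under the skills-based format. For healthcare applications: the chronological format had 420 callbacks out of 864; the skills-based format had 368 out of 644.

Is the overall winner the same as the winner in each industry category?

Manufacturing: the chronological format 262/522 = 50.2%, the skills-based format 564/918 = 61.4% → the skills-based format
Tech: the chronological format 1273/2328 = 54.7%, the skills-based format 164/239 = 68.6% → the skills-based format
Retail: the chronological format 55/224 = 24.6%, the skills-based format 1078/2779 = 38.8% → the skills-based format
Healthcare: the chronological format 420/864 = 48.6%, the skills-based format 368/644 = 57.1% → the skills-based format
Overall: the chronological format 2010/3938 = 51.0%, the skills-based format 2174/4580 = 47.5% → the chronological format
The skills-based format wins each industry group but the chronological format wins overall — the comparison reverses. The skills-based format's applications skew toward retail, which has a lower base rate.

No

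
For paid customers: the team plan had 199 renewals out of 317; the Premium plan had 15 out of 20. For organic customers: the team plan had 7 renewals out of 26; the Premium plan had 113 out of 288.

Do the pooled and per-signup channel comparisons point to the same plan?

No

Paid: the team plan 199/317 = 62.8%, the Premium plan 15/20 = 75.0% → the Premium plan
Organic: the team plan 7/26 = 26.9%, the Premium plan 113/288 = 39.2% → the Premium plan
Overall: the team plan 206/343 = 60.1%, the Premium plan 128/308 = 41.6% → the team plan
The Premium plan wins each signup group but the team plan wins overall — the comparison reverses. The Premium plan's customers skew toward organic, which has a lower base rate.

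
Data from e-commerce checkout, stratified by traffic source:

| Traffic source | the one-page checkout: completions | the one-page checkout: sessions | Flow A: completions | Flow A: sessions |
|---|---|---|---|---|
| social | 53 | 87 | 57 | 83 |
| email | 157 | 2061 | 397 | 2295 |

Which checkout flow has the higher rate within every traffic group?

Flow A

Social: the one-page checkout 53/87 = 60.9%, Flow A 57/83 = 68.7% → Flow A
Email: the one-page checkout 157/2061 = 7.6%, Flow A 397/2295 = 17.3% → Flow A
Flow A has the higher rate in both groups.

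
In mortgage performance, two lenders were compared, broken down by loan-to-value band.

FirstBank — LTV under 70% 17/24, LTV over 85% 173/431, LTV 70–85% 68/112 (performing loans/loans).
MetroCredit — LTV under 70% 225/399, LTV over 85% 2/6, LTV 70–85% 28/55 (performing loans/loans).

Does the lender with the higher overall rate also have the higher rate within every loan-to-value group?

No

LTV under 70%: FirstBank 17/24 = 70.8%, MetroCredit 225/399 = 56.4% → FirstBank
LTV over 85%: FirstBank 173/431 = 40.1%, MetroCredit 2/6 = 33.3% → FirstBank
LTV 70–85%: FirstBank 68/112 = 60.7%, MetroCredit 28/55 = 50.9% → FirstBank
Overall: FirstBank 258/567 = 45.5%, MetroCredit 255/460 = 55.4% → MetroCredit
FirstBank wins each loan-to-value group but MetroCredit wins overall — the comparison reverses. FirstBank's loans skew toward LTV over 85%, which has a lower base rate.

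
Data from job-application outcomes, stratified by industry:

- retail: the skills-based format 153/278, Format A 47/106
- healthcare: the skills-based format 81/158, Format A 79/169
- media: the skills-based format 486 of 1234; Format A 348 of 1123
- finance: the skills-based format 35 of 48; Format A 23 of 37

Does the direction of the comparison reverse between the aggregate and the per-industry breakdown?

Retail: the skills-based format 153/278 = 55.0%, Format A 47/106 = 44.3% → the skills-based format
Healthcare: the skills-based format 81/158 = 51.3%, Format A 79/169 = 46.7% → the skills-based format
Media: the skills-based format 486/1234 = 39.4%, Format A 348/1123 = 31.0% → the skills-based format
Finance: the skills-based format 35/48 = 72.9%, Format A 23/37 = 62.2% → the skills-based format
Overall: the skills-based format 755/1718 = 43.9%, Format A 497/1435 = 34.6% → the skills-based format
The skills-based format wins overall and in every industry group — no reversal.

No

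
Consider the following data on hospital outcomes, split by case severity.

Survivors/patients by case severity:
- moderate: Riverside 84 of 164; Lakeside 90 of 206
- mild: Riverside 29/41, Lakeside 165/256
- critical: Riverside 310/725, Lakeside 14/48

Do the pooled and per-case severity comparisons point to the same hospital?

No

Moderate: Riverside 84/164 = 51.2%, Lakeside 90/206 = 43.7% → Riverside
Mild: Riverside 29/41 = 70.7%, Lakeside 165/256 = 64.5% → Riverside
Critical: Riverside 310/725 = 42.8%, Lakeside 14/48 = 29.2% → Riverside
Overall: Riverside 423/930 = 45.5%, Lakeside 269/510 = 52.7% → Lakeside
Riverside wins each case group but Lakeside wins overall — the comparison reverses. Riverside's patients skew toward critical, which has a lower base rate.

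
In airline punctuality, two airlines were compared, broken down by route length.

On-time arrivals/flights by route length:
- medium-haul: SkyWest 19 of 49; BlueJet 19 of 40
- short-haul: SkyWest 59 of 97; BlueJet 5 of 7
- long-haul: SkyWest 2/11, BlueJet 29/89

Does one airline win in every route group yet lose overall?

Yes

Medium-haul: SkyWest 19/49 = 38.8%, BlueJet 19/40 = 47.5% → BlueJet
Short-haul: SkyWest 59/97 = 60.8%, BlueJet 5/7 = 71.4% → BlueJet
Long-haul: SkyWest 2/11 = 18.2%, BlueJet 29/89 = 32.6% → BlueJet
Overall: SkyWest 80/157 = 51.0%, BlueJet 53/136 = 39.0% → SkyWest
BlueJet wins each route group but SkyWest wins overall — the comparison reverses. BlueJet's flights skew toward long-haul, which has a lower base rate.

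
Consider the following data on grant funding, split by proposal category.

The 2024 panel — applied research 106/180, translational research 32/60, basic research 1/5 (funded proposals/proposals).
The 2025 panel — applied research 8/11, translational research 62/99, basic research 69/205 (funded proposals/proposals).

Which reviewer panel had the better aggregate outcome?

Applied research: the 2024 panel 106/180 = 58.9%, the 2025 panel 8/11 = 72.7% → the 2025 panel
Translational research: the 2024 panel 32/60 = 53.3%, the 2025 panel 62/99 = 62.6% → the 2025 panel
Basic research: the 2024 panel 1/5 = 20.0%, the 2025 panel 69/205 = 33.7% → the 2025 panel
Overall: the 2024 panel 139/245 = 56.7%, the 2025 panel 139/315 = 44.1% → the 2024 panel
(The 2025 panel wins every proposal group but the 2024 panel wins overall — the 2025 panel's proposals skew toward the low-rate basic research group.)

the 2024 panel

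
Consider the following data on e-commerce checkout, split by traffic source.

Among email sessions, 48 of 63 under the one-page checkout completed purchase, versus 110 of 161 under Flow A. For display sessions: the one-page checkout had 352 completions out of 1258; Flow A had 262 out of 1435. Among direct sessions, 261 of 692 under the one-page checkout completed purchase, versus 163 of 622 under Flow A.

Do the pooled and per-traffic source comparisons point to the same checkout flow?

Email: the one-page checkout 48/63 = 76.2%, Flow A 110/161 = 68.3% → the one-page checkout
Display: the one-page checkout 352/1258 = 28.0%, Flow A 262/1435 = 18.3% → the one-page checkout
Direct: the one-page checkout 261/692 = 37.7%, Flow A 163/622 = 26.2% → the one-page checkout
Overall: the one-page checkout 661/2013 = 32.8%, Flow A 535/2218 = 24.1% → the one-page checkout
The one-page checkout wins overall and in every traffic group — no reversal.

Yes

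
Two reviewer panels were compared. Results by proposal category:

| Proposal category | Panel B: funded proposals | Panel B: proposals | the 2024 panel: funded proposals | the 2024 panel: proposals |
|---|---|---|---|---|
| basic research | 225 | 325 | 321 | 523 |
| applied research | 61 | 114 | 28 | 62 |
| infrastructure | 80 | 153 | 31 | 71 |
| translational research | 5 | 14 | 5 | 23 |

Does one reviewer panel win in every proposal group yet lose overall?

No

Basic research: Panel B 225/325 = 69.2%, the 2024 panel 321/523 = 61.4% → Panel B
Applied research: Panel B 61/114 = 53.5%, the 2024 panel 28/62 = 45.2% → Panel B
Infrastructure: Panel B 80/153 = 52.3%, the 2024 panel 31/71 = 43.7% → Panel B
Translational research: Panel B 5/14 = 35.7%, the 2024 panel 5/23 = 21.7% → Panel B
Overall: Panel B 371/606 = 61.2%, the 2024 panel 385/679 = 56.7% → Panel B
Panel B wins overall and in every proposal group — no reversal.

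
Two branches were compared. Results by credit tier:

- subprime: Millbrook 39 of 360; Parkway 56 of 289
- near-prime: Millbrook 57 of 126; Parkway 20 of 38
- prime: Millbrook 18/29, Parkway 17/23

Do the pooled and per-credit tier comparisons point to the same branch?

Subprime: Millbrook 39/360 = 10.8%, Parkway 56/289 = 19.4% → Parkway
Near-prime: Millbrook 57/126 = 45.2%, Parkway 20/38 = 52.6% → Parkway
Prime: Millbrook 18/29 = 62.1%, Parkway 17/23 = 73.9% → Parkway
Overall: Millbrook 114/515 = 22.1%, Parkway 93/350 = 26.6% → Parkway
Parkway wins overall and in every credit group — no reversal.

Yes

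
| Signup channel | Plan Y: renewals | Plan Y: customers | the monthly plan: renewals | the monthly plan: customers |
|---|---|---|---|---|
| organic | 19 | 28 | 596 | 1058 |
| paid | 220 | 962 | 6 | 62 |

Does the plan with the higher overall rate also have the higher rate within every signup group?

No

Organic: Plan Y 19/28 = 67.9%, the monthly plan 596/1058 = 56.3% → Plan Y
Paid: Plan Y 220/962 = 22.9%, the monthly plan 6/62 = 9.7% → Plan Y
Overall: Plan Y 239/990 = 24.1%, the monthly plan 602/1120 = 53.8% → the monthly plan
Plan Y wins each signup group but the monthly plan wins overall — the comparison reverses. Plan Y's customers skew toward paid, which has a lower base rate.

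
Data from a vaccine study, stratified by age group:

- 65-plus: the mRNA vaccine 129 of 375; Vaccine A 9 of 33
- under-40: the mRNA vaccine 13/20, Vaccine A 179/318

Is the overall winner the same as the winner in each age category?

No

65-plus: the mRNA vaccine 129/375 = 34.4%, Vaccine A 9/33 = 27.3% → the mRNA vaccine
Under-40: the mRNA vaccine 13/20 = 65.0%, Vaccine A 179/318 = 56.3% → the mRNA vaccine
Overall: the mRNA vaccine 142/395 = 35.9%, Vaccine A 188/351 = 53.6% → Vaccine A
The mRNA vaccine wins each age group but Vaccine A wins overall — the comparison reverses. The mRNA vaccine's recipients skew toward 65-plus, which has a lower base rate.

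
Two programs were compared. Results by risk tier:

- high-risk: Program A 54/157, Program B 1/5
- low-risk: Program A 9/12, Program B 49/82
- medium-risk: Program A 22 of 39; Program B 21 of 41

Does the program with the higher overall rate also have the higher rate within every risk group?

High-risk: Program A 54/157 = 34.4%, Program B 1/5 = 20.0% → Program A
Low-risk: Program A 9/12 = 75.0%, Program B 49/82 = 59.8% → Program A
Medium-risk: Program A 22/39 = 56.4%, Program B 21/41 = 51.2% → Program A
Overall: Program A 85/208 = 40.9%, Program B 71/128 = 55.5% → Program B
Program A wins each risk group but Program B wins overall — the comparison reverses. Program A's participants skew toward high-risk, which has a lower base rate.

No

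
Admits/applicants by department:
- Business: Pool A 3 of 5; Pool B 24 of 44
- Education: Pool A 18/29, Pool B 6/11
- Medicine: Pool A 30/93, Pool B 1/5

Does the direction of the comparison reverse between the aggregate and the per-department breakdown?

Yes

Business: Pool A 3/5 = 60.0%, Pool B 24/44 = 54.5% → Pool A
Education: Pool A 18/29 = 62.1%, Pool B 6/11 = 54.5% → Pool A
Medicine: Pool A 30/93 = 32.3%, Pool B 1/5 = 20.0% → Pool A
Overall: Pool A 51/127 = 40.2%, Pool B 31/60 = 51.7% → Pool B
Pool A wins each department group but Pool B wins overall — the comparison reverses. Pool A's applicants skew toward Medicine, which has a lower base rate.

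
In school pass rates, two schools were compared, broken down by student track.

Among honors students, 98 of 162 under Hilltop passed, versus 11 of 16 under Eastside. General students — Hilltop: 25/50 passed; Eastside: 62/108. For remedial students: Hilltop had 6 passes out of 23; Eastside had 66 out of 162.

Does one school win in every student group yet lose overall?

Honors: Hilltop 98/162 = 60.5%, Eastside 11/16 = 68.8% → Eastside
General: Hilltop 25/50 = 50.0%, Eastside 62/108 = 57.4% → Eastside
Remedial: Hilltop 6/23 = 26.1%, Eastside 66/162 = 40.7% → Eastside
Overall: Hilltop 129/235 = 54.9%, Eastside 139/286 = 48.6% → Hilltop
Eastside wins each student group but Hilltop wins overall — the comparison reverses. Eastside's students skew toward remedial, which has a lower base rate.

Yes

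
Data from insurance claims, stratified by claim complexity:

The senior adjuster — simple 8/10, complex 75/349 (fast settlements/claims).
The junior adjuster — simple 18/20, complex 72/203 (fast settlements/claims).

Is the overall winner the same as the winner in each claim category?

Yes

Simple: the senior adjuster 8/10 = 80.0%, the junior adjuster 18/20 = 90.0% → the junior adjuster
Complex: the senior adjuster 75/349 = 21.5%, the junior adjuster 72/203 = 35.5% → the junior adjuster
Overall: the senior adjuster 83/359 = 23.1%, the junior adjuster 90/223 = 40.4% → the junior adjuster
The junior adjuster wins overall and in every claim group — no reversal.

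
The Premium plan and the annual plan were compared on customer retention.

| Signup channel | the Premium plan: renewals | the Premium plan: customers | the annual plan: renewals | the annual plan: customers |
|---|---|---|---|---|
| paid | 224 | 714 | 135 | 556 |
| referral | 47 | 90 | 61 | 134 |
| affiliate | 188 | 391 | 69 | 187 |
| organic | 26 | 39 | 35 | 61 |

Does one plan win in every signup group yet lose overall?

Paid: the Premium plan 224/714 = 31.4%, the annual plan 135/556 = 24.3% → the Premium plan
Referral: the Premium plan 47/90 = 52.2%, the annual plan 61/134 = 45.5% → the Premium plan
Affiliate: the Premium plan 188/391 = 48.1%, the annual plan 69/187 = 36.9% → the Premium plan
Organic: the Premium plan 26/39 = 66.7%, the annual plan 35/61 = 57.4% → the Premium plan
Overall: the Premium plan 485/1234 = 39.3%, the annual plan 300/938 = 32.0% → the Premium plan
The Premium plan wins overall and in every signup group — no reversal.

No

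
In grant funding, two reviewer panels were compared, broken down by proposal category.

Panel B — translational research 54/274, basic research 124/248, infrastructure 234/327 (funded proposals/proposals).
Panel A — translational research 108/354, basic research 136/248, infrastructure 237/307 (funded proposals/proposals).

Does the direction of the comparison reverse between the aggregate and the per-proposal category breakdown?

No

Translational research: Panel B 54/274 = 19.7%, Panel A 108/354 = 30.5% → Panel A
Basic research: Panel B 124/248 = 50.0%, Panel A 136/248 = 54.8% → Panel A
Infrastructure: Panel B 234/327 = 71.6%, Panel A 237/307 = 77.2% → Panel A
Overall: Panel B 412/849 = 48.5%, Panel A 481/909 = 52.9% → Panel A
Panel A wins overall and in every proposal group — no reversal.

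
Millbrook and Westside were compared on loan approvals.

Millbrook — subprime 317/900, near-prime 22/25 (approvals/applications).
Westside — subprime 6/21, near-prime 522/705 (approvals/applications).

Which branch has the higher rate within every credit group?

Subprime: Millbrook 317/900 = 35.2%, Westside 6/21 = 28.6% → Millbrook
Near-prime: Millbrook 22/25 = 88.0%, Westside 522/705 = 74.0% → Millbrook
Millbrook has the higher rate in both groups.

Millbrook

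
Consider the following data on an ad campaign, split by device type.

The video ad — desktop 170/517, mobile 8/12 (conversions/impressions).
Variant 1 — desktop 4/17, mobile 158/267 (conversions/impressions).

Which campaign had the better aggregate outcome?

Variant 1

Desktop: the video ad 170/517 = 32.9%, Variant 1 4/17 = 23.5% → the video ad
Mobile: the video ad 8/12 = 66.7%, Variant 1 158/267 = 59.2% → the video ad
Overall: the video ad 178/529 = 33.6%, Variant 1 162/284 = 57.0% → Variant 1
(The video ad wins every device group but Variant 1 wins overall — the video ad's impressions skew toward the low-rate desktop group.)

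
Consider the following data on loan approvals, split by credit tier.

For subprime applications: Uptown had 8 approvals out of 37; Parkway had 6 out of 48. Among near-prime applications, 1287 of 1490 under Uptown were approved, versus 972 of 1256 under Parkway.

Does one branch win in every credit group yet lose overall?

Subprime: Uptown 8/37 = 21.6%, Parkway 6/48 = 12.5% → Uptown
Near-prime: Uptown 1287/1490 = 86.4%, Parkway 972/1256 = 77.4% → Uptown
Overall: Uptown 1295/1527 = 84.8%, Parkway 978/1304 = 75.0% → Uptown
Uptown wins overall and in every credit group — no reversal.

No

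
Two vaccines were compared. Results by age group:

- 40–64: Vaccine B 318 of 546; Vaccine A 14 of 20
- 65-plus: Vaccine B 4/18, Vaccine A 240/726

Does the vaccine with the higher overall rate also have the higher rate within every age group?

No

40–64: Vaccine B 318/546 = 58.2%, Vaccine A 14/20 = 70.0% → Vaccine A
65-plus: Vaccine B 4/18 = 22.2%, Vaccine A 240/726 = 33.1% → Vaccine A
Overall: Vaccine B 322/564 = 57.1%, Vaccine A 254/746 = 34.0% → Vaccine B
Vaccine A wins each age group but Vaccine B wins overall — the comparison reverses. Vaccine A's recipients skew toward 65-plus, which has a lower base rate.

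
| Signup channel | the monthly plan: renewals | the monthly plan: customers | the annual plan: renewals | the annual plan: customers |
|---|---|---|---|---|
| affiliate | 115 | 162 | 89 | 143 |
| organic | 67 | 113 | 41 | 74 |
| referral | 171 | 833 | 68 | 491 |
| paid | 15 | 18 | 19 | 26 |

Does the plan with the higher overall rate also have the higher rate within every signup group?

Affiliate: the monthly plan 115/162 = 71.0%, the annual plan 89/143 = 62.2% → the monthly plan
Organic: the monthly plan 67/113 = 59.3%, the annual plan 41/74 = 55.4% → the monthly plan
Referral: the monthly plan 171/833 = 20.5%, the annual plan 68/491 = 13.8% → the monthly plan
Paid: the monthly plan 15/18 = 83.3%, the annual plan 19/26 = 73.1% → the monthly plan
Overall: the monthly plan 368/1126 = 32.7%, the annual plan 217/734 = 29.6% → the monthly plan
The monthly plan wins overall and in every signup group — no reversal.

Yes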